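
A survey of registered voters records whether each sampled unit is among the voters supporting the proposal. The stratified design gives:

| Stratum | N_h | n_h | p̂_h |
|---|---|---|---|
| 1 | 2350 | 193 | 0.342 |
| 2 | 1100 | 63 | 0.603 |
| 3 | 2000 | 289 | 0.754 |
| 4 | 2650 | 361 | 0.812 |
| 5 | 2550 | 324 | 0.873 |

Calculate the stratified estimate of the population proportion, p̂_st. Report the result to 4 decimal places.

p̂_st ≈ 0.6904

N = 10650; stratum weights W_h = N_h/N.
p̂_st = Σ W_h p̂_h = (2350·0.342 + 1100·0.603 + 2000·0.754 + 2650·0.812 + 2550·0.873)/10650 = 0.69042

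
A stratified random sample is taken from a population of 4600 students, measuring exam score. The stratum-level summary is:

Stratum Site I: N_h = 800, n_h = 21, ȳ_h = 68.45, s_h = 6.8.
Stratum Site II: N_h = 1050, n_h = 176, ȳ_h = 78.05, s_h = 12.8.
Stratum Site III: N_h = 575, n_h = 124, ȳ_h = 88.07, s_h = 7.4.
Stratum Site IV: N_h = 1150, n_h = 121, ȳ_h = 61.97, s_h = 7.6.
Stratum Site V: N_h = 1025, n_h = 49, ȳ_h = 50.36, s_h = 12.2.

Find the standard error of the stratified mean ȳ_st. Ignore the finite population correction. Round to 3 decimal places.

SE(ȳ_st) ≈ 0.550

V̂(ȳ_st) = Σ W_h² s_h²/n_h, with W_h = N_h/N and N = 4600:
  stratum Site I: (800/4600)²·6.8²/21 = 0.0665983
  stratum Site II: (1050/4600)²·12.8²/176 = 0.0485032
  stratum Site III: (575/4600)²·7.4²/124 = 0.0069002
  stratum Site IV: (1150/4600)²·7.6²/121 = 0.0298347
  stratum Site V: (1025/4600)²·12.2²/49 = 0.150819
V̂(ȳ_st) = 0.302655
SE(ȳ_st) = √0.302655 = 0.550141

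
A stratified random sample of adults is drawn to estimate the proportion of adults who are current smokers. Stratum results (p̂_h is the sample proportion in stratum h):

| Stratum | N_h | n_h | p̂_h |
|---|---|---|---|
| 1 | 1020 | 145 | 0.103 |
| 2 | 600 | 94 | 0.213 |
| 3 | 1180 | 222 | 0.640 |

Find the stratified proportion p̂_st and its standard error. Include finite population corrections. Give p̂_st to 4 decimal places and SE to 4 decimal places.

p̂_st ≈ 0.3529, SE ≈ 0.0171

N = 2800; stratum weights W_h = N_h/N.
p̂_st = Σ W_h p̂_h = (1020·0.103 + 600·0.213 + 1180·0.640)/2800 = 0.35288
V̂(p̂_st) = Σ W_h² (1 − n_h/N_h) p̂_h(1−p̂_h)/(n_h−1):
  stratum 1: (1020/2800)²·(1 − 145/1020)·0.103·0.897/144 = 7.30398e-05
  stratum 2: (600/2800)²·(1 − 94/600)·0.213·0.787/93 = 6.98003e-05
  stratum 3: (1180/2800)²·(1 − 222/1180)·0.640·0.360/221 = 0.000150322
V̂(p̂_st) = 0.000293162; SE = √V̂ = 0.017122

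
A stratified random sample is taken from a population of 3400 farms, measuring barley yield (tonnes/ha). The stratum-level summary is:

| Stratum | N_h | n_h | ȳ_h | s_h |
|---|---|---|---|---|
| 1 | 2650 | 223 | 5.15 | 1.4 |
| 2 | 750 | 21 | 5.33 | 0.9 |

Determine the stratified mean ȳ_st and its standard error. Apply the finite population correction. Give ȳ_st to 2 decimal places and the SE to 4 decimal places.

ȳ_st ≈ 5.19, SE ≈ 0.0819

ȳ_st = Σ W_h ȳ_h = (2650·5.15 + 750·5.33)/3400 = 5.18971
V̂(ȳ_st) = Σ W_h² (1 − n_h/N_h) s_h²/n_h, with W_h = N_h/N and N = 3400:
  stratum 1: (2650/3400)²·(1 − 223/2650)·1.4²/223 = 0.00489
  stratum 2: (750/3400)²·(1 − 21/750)·0.9²/21 = 0.0018243
V̂(ȳ_st) = 0.0067143
SE(ȳ_st) = √0.0067143 = 0.0819409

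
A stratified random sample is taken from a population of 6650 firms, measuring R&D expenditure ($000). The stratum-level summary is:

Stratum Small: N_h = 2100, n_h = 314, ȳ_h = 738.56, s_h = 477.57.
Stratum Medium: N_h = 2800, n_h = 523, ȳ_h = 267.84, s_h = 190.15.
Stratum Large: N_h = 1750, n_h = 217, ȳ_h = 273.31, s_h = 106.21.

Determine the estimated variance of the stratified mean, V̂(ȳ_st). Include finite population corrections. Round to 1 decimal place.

V̂(ȳ_st) = Σ W_h² (1 − n_h/N_h) s_h²/n_h, with W_h = N_h/N and N = 6650:
  stratum Small: (2100/6650)²·(1 − 314/2100)·477.57²/314 = 61.603
  stratum Medium: (2800/6650)²·(1 − 523/2800)·190.15²/523 = 9.9671
  stratum Large: (1750/6650)²·(1 − 217/1750)·106.21²/217 = 3.15361
V̂(ȳ_st) = 74.7237

V̂(ȳ_st) ≈ 74.7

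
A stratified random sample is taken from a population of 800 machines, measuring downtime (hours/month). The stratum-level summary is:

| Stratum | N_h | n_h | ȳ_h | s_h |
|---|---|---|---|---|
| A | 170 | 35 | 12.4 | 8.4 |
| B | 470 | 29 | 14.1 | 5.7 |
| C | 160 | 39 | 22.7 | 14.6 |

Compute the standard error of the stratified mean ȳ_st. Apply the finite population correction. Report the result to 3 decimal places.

V̂(ȳ_st) = Σ W_h² (1 − n_h/N_h) s_h²/n_h, with W_h = N_h/N and N = 800:
  stratum A: (170/800)²·(1 − 35/170)·8.4²/35 = 0.0722925
  stratum B: (470/800)²·(1 − 29/470)·5.7²/29 = 0.362834
  stratum C: (160/800)²·(1 − 39/160)·14.6²/39 = 0.165336
V̂(ȳ_st) = 0.600462
SE(ȳ_st) = √0.600462 = 0.774895

SE(ȳ_st) ≈ 0.775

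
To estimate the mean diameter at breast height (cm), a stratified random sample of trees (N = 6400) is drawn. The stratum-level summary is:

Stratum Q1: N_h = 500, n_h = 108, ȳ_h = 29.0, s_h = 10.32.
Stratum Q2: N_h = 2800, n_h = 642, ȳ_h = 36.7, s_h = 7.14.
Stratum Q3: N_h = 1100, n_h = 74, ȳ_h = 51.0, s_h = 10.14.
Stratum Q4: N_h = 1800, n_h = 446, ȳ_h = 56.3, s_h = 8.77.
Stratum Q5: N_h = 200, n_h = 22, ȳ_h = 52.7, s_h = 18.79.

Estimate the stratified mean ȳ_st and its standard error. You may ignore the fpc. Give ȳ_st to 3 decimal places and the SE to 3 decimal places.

ȳ_st = Σ W_h ȳ_h = (500·29.0 + 2800·36.7 + 1100·51.0 + 1800·56.3 + 200·52.7)/6400 = 44.56875
V̂(ȳ_st) = Σ W_h² s_h²/n_h, with W_h = N_h/N and N = 6400:
  stratum Q1: (500/6400)²·10.32²/108 = 0.00601888
  stratum Q2: (2800/6400)²·7.14²/642 = 0.0151991
  stratum Q3: (1100/6400)²·10.14²/74 = 0.0410459
  stratum Q4: (1800/6400)²·8.77²/446 = 0.0136411
  stratum Q5: (200/6400)²·18.79²/22 = 0.0156722
V̂(ȳ_st) = 0.0915772
SE(ȳ_st) = √0.0915772 = 0.302617

ȳ_st ≈ 44.569, SE ≈ 0.303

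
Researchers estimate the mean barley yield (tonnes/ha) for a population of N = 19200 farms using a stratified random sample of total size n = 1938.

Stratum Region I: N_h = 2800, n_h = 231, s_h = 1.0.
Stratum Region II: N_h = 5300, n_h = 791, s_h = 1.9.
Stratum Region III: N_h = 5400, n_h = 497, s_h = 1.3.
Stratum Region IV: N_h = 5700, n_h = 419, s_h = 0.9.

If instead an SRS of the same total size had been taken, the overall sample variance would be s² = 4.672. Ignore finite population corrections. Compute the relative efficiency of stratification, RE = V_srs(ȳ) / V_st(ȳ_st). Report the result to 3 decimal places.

RE ≈ 2.742

V̂(ȳ_st) = Σ W_h² s_h²/n_h, with W_h = N_h/N and N = 19200:
  stratum Region I: (2800/19200)²·1.0²/231 = 9.20665e-05
  stratum Region II: (5300/19200)²·1.9²/791 = 0.00034776
  stratum Region III: (5400/19200)²·1.3²/497 = 0.000268977
  stratum Region IV: (5700/19200)²·0.9²/419 = 0.00017038
V_st = 0.000879184
V_srs = s²/n = 4.672/1938 = 0.00241073
Relative efficiency = V_srs / V_st = 0.00241073/0.000879184 = 2.7420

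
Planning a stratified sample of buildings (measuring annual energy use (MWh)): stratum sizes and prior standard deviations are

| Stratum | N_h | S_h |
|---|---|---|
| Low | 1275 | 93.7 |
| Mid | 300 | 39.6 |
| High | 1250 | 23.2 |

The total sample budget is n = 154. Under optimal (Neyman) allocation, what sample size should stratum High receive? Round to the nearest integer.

28

Neyman allocation: n_h = n · N_h S_h / Σ N_i S_i, with n = 154.
  stratum Low: N_h·S_h = 1275·93.7 = 119467.50
  stratum Mid: N_h·S_h = 300·39.6 = 11880.00
  stratum High: N_h·S_h = 1250·23.2 = 29000.00
Σ N_h S_h = 160347.50
n for stratum High = 154·29000.00/160347.50 = 27.852 → 28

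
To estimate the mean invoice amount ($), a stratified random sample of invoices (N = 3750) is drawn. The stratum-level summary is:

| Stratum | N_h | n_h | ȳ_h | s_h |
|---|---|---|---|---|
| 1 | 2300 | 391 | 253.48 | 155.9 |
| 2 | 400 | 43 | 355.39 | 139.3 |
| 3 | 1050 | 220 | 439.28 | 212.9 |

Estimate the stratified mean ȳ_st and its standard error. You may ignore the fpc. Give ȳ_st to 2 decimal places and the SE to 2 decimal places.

ȳ_st ≈ 316.37, SE ≈ 6.68

ȳ_st = Σ W_h ȳ_h = (2300·253.48 + 400·355.39 + 1050·439.28)/3750 = 316.37440
V̂(ȳ_st) = Σ W_h² s_h²/n_h, with W_h = N_h/N and N = 3750:
  stratum 1: (2300/3750)²·155.9²/391 = 23.3835
  stratum 2: (400/3750)²·139.3²/43 = 5.13442
  stratum 3: (1050/3750)²·212.9²/220 = 16.1527
V̂(ȳ_st) = 44.6706
SE(ȳ_st) = √44.6706 = 6.6836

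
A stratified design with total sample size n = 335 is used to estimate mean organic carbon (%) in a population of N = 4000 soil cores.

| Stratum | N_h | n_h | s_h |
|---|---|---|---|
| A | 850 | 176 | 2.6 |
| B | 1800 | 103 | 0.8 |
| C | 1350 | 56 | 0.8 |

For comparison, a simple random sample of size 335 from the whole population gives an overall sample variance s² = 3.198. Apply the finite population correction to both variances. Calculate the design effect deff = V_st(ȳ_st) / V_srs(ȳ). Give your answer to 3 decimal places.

deff ≈ 0.436

V̂(ȳ_st) = Σ W_h² (1 − n_h/N_h) s_h²/n_h, with W_h = N_h/N and N = 4000:
  stratum A: (850/4000)²·(1 − 176/850)·2.6²/176 = 0.00137529
  stratum B: (1800/4000)²·(1 − 103/1800)·0.8²/103 = 0.00118625
  stratum C: (1350/4000)²·(1 − 56/1350)·0.8²/56 = 0.00124779
V_st = 0.00380932
V_srs = (1 − 335/4000)·3.198/335 = 0.00874677
deff = V_st / V_srs = 0.00380932/0.00874677 = 0.4355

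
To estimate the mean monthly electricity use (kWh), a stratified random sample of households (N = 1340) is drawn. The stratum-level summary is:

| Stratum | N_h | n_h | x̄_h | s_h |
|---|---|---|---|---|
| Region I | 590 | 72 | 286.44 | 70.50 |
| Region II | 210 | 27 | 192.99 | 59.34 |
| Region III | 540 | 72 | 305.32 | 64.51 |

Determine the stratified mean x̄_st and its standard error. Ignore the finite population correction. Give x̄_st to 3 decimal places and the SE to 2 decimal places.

x̄_st = Σ W_h x̄_h = (590·286.44 + 210·192.99 + 540·305.32)/1340 = 279.40321
V̂(x̄_st) = Σ W_h² s_h²/n_h, with W_h = N_h/N and N = 1340:
  stratum Region I: (590/1340)²·70.50²/72 = 13.3826
  stratum Region II: (210/1340)²·59.34²/27 = 3.20302
  stratum Region III: (540/1340)²·64.51²/72 = 9.38641
V̂(x̄_st) = 25.972
SE(x̄_st) = √25.972 = 5.09628

x̄_st ≈ 279.403, SE ≈ 5.10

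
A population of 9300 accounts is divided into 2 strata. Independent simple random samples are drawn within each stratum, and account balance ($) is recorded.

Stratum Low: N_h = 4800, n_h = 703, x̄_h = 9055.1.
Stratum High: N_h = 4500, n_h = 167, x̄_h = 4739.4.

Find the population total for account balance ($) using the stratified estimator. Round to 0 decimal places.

τ̂_st = Σ N_h x̄_h = 4800·9055.1 + 4500·4739.4 = 64791780

τ̂_st ≈ 64791780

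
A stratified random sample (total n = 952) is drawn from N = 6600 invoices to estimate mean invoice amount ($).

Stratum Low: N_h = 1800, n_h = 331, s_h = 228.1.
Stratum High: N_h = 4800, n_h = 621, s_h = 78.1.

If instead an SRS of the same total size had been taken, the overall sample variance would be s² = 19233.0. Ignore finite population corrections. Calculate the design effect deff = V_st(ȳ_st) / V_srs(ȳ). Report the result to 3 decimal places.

deff ≈ 0.836

V̂(ȳ_st) = Σ W_h² s_h²/n_h, with W_h = N_h/N and N = 6600:
  stratum Low: (1800/6600)²·228.1²/331 = 11.6918
  stratum High: (4800/6600)²·78.1²/621 = 5.19523
V_st = 16.887
V_srs = s²/n = 19233.0/952 = 20.2027
deff = V_st / V_srs = 16.887/20.2027 = 0.8359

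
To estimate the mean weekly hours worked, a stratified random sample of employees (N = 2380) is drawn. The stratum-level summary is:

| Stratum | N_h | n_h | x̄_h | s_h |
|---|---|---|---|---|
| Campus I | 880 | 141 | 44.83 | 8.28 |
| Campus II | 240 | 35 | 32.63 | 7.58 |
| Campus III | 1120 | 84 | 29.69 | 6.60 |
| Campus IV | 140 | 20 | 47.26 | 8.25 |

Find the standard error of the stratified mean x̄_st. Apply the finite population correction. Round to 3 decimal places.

SE(x̄_st) ≈ 0.432

V̂(x̄_st) = Σ W_h² (1 − n_h/N_h) s_h²/n_h, with W_h = N_h/N and N = 2380:
  stratum Campus I: (880/2380)²·(1 − 141/880)·8.28²/141 = 0.0558232
  stratum Campus II: (240/2380)²·(1 − 35/240)·7.58²/35 = 0.0142588
  stratum Campus III: (1120/2380)²·(1 − 84/1120)·6.60²/84 = 0.106226
  stratum Campus IV: (140/2380)²·(1 − 20/140)·8.25²/20 = 0.0100933
V̂(x̄_st) = 0.186402
SE(x̄_st) = √0.186402 = 0.431743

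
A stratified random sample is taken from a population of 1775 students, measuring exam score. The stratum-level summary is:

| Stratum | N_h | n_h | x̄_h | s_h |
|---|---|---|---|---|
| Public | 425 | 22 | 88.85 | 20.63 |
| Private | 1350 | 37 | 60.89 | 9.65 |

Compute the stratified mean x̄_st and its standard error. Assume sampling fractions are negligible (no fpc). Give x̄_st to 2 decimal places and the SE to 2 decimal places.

x̄_st ≈ 67.58, SE ≈ 1.60

x̄_st = Σ W_h x̄_h = (425·88.85 + 1350·60.89)/1775 = 67.58465
V̂(x̄_st) = Σ W_h² s_h²/n_h, with W_h = N_h/N and N = 1775:
  stratum Public: (425/1775)²·20.63²/22 = 1.10906
  stratum Private: (1350/1775)²·9.65²/37 = 1.45587
V̂(x̄_st) = 2.56494
SE(x̄_st) = √2.56494 = 1.60154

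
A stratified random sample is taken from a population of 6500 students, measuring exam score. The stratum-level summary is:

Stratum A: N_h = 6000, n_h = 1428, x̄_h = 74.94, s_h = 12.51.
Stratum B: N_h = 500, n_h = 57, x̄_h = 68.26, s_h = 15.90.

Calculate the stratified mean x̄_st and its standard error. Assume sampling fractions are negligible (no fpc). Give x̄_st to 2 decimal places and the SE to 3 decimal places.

x̄_st = Σ W_h x̄_h = (6000·74.94 + 500·68.26)/6500 = 74.42615
V̂(x̄_st) = Σ W_h² s_h²/n_h, with W_h = N_h/N and N = 6500:
  stratum A: (6000/6500)²·12.51²/1428 = 0.0933818
  stratum B: (500/6500)²·15.90²/57 = 0.0262442
V̂(x̄_st) = 0.119626
SE(x̄_st) = √0.119626 = 0.34587

x̄_st ≈ 74.43, SE ≈ 0.346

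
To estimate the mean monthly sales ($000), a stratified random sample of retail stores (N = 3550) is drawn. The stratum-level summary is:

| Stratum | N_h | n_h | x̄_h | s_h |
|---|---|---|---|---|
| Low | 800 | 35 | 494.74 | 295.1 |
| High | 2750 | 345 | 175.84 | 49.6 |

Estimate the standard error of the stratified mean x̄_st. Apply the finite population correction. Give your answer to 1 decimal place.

V̂(x̄_st) = Σ W_h² (1 − n_h/N_h) s_h²/n_h, with W_h = N_h/N and N = 3550:
  stratum Low: (800/3550)²·(1 − 35/800)·295.1²/35 = 120.827
  stratum High: (2750/3550)²·(1 − 345/2750)·49.6²/345 = 3.74227
V̂(x̄_st) = 124.57
SE(x̄_st) = √124.57 = 11.1611

SE(x̄_st) ≈ 11.2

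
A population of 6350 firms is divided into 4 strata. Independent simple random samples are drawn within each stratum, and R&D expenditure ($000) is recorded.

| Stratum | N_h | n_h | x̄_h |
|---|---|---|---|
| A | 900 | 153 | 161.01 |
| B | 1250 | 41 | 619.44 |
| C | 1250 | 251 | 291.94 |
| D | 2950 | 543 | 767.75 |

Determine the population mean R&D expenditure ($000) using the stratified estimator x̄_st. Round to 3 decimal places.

N = Σ N_h = 6350. Stratum weights W_h = N_h/N.
x̄_st = (900·161.01 + 1250·619.44 + 1250·291.94 + 2950·767.75) / 6350 = 558.89709

x̄_st ≈ 558.897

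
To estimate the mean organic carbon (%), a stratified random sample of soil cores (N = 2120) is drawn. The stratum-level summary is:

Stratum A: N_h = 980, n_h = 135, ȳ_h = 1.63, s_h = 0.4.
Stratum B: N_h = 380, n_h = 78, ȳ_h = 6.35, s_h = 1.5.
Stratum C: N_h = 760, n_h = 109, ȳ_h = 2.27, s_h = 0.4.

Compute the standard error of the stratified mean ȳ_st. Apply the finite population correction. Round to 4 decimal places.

V̂(ȳ_st) = Σ W_h² (1 − n_h/N_h) s_h²/n_h, with W_h = N_h/N and N = 2120:
  stratum A: (980/2120)²·(1 − 135/980)·0.4²/135 = 0.000218372
  stratum B: (380/2120)²·(1 − 78/380)·1.5²/78 = 0.000736558
  stratum C: (760/2120)²·(1 − 109/760)·0.4²/109 = 0.000161591
V̂(ȳ_st) = 0.00111652
SE(ȳ_st) = √0.00111652 = 0.0334144

SE(ȳ_st) ≈ 0.0334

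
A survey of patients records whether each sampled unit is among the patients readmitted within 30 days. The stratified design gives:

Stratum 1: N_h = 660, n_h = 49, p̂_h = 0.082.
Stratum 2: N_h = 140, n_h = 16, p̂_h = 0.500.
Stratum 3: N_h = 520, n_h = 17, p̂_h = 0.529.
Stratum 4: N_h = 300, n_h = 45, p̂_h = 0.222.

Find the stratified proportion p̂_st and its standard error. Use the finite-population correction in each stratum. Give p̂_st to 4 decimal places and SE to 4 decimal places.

N = 1620; stratum weights W_h = N_h/N.
p̂_st = Σ W_h p̂_h = (660·0.082 + 140·0.500 + 520·0.529 + 300·0.222)/1620 = 0.28753
V̂(p̂_st) = Σ W_h² (1 − n_h/N_h) p̂_h(1−p̂_h)/(n_h−1):
  stratum 1: (660/1620)²·(1 − 49/660)·0.082·0.918/48 = 0.000240974
  stratum 2: (140/1620)²·(1 − 16/140)·0.500·0.500/15 = 0.000110247
  stratum 3: (520/1620)²·(1 − 17/520)·0.529·0.471/16 = 0.00155202
  stratum 4: (300/1620)²·(1 − 45/300)·0.222·0.778/44 = 0.000114422
V̂(p̂_st) = 0.00201767; SE = √V̂ = 0.0449184

p̂_st ≈ 0.2875, SE ≈ 0.0449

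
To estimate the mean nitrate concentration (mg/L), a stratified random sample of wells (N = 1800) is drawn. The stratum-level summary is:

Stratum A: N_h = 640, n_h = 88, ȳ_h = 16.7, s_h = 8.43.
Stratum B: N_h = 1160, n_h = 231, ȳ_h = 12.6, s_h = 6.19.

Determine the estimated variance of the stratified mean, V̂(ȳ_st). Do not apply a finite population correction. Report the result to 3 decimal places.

V̂(ȳ_st) = Σ W_h² s_h²/n_h, with W_h = N_h/N and N = 1800:
  stratum A: (640/1800)²·8.43²/88 = 0.102091
  stratum B: (1160/1800)²·6.19²/231 = 0.0688875
V̂(ȳ_st) = 0.170978

V̂(ȳ_st) ≈ 0.171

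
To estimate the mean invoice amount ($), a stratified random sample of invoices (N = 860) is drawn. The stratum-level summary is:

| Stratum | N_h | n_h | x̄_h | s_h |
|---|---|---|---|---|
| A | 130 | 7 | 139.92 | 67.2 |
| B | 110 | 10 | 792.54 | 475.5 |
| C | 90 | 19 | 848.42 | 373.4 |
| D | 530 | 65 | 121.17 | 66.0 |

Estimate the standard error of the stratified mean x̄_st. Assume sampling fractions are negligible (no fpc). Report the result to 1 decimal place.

SE(x̄_st) ≈ 22.1

V̂(x̄_st) = Σ W_h² s_h²/n_h, with W_h = N_h/N and N = 860:
  stratum A: (130/860)²·67.2²/7 = 14.7411
  stratum B: (110/860)²·475.5²/10 = 369.904
  stratum C: (90/860)²·373.4²/19 = 80.368
  stratum D: (530/860)²·66.0²/65 = 25.4524
V̂(x̄_st) = 490.466
SE(x̄_st) = √490.466 = 22.1465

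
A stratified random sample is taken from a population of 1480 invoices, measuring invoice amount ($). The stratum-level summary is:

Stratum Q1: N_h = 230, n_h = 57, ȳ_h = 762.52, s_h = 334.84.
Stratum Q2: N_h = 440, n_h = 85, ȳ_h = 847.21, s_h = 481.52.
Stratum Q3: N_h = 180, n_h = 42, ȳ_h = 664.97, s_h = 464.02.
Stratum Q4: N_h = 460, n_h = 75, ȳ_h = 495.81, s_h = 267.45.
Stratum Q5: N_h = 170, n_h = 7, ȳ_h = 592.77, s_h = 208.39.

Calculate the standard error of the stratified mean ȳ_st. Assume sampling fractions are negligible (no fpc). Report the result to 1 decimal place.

V̂(ȳ_st) = Σ W_h² s_h²/n_h, with W_h = N_h/N and N = 1480:
  stratum Q1: (230/1480)²·334.84²/57 = 47.5042
  stratum Q2: (440/1480)²·481.52²/85 = 241.097
  stratum Q3: (180/1480)²·464.02²/42 = 75.8308
  stratum Q4: (460/1480)²·267.45²/75 = 92.1332
  stratum Q5: (170/1480)²·208.39²/7 = 81.8522
V̂(ȳ_st) = 538.417
SE(ȳ_st) = √538.417 = 23.2038

SE(ȳ_st) ≈ 23.2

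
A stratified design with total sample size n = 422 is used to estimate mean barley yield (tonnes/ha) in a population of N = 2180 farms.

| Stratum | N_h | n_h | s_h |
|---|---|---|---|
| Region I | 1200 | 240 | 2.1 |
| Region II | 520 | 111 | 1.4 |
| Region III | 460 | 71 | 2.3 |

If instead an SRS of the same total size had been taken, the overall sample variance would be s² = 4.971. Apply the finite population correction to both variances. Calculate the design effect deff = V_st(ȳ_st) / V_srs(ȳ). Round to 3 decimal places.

deff ≈ 0.847

V̂(ȳ_st) = Σ W_h² (1 − n_h/N_h) s_h²/n_h, with W_h = N_h/N and N = 2180:
  stratum Region I: (1200/2180)²·(1 − 240/1200)·2.1²/240 = 0.00445417
  stratum Region II: (520/2180)²·(1 − 111/520)·1.4²/111 = 0.000790218
  stratum Region III: (460/2180)²·(1 − 71/460)·2.3²/71 = 0.00280538
V_st = 0.00804977
V_srs = (1 − 422/2180)·4.971/422 = 0.00949935
deff = V_st / V_srs = 0.00804977/0.00949935 = 0.8474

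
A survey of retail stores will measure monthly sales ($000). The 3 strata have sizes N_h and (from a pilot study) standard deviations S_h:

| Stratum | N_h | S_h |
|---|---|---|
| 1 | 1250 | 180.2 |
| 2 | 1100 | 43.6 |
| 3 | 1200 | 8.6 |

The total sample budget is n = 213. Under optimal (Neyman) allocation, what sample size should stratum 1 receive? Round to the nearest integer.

Neyman allocation: n_h = n · N_h S_h / Σ N_i S_i, with n = 213.
  stratum 1: N_h·S_h = 1250·180.2 = 225250.00
  stratum 2: N_h·S_h = 1100·43.6 = 47960.00
  stratum 3: N_h·S_h = 1200·8.6 = 10320.00
Σ N_h S_h = 283530.00
n for stratum 1 = 213·225250.00/283530.00 = 169.218 → 169

169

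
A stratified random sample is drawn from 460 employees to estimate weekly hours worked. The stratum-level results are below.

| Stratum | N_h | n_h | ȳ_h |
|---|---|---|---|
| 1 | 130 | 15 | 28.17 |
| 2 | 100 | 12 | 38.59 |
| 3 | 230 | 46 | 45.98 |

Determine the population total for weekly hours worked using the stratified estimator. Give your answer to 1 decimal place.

τ̂_st = Σ N_h ȳ_h = 130·28.17 + 100·38.59 + 230·45.98 = 18096.5

τ̂_st ≈ 18096.5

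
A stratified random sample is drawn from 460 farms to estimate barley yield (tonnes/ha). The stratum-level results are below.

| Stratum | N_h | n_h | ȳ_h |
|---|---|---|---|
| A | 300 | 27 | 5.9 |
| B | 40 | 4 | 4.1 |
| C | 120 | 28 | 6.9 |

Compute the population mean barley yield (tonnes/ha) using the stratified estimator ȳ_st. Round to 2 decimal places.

ȳ_st ≈ 6.00

N = Σ N_h = 460. Stratum weights W_h = N_h/N.
ȳ_st = (300·5.9 + 40·4.1 + 120·6.9) / 460 = 6.0043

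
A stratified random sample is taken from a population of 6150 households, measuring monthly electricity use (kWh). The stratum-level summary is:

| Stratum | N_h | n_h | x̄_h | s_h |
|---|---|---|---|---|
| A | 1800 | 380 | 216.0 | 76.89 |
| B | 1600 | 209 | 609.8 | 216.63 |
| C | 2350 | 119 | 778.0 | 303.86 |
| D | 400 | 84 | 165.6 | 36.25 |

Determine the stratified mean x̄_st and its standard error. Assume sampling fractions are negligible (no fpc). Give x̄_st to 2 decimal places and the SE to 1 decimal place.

x̄_st ≈ 529.92, SE ≈ 11.4

x̄_st = Σ W_h x̄_h = (1800·216.0 + 1600·609.8 + 2350·778.0 + 400·165.6)/6150 = 529.92195
V̂(x̄_st) = Σ W_h² s_h²/n_h, with W_h = N_h/N and N = 6150:
  stratum A: (1800/6150)²·76.89²/380 = 1.33276
  stratum B: (1600/6150)²·216.63²/209 = 15.1978
  stratum C: (2350/6150)²·303.86²/119 = 113.288
  stratum D: (400/6150)²·36.25²/84 = 0.0661769
V̂(x̄_st) = 129.885
SE(x̄_st) = √129.885 = 11.3967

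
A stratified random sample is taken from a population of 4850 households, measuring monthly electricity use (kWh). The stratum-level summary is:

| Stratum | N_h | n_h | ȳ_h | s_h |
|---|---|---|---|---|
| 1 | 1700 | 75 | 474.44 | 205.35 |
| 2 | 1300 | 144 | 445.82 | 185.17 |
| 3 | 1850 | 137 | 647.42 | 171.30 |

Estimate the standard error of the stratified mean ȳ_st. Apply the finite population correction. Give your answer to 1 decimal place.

SE(ȳ_st) ≈ 10.5

V̂(ȳ_st) = Σ W_h² (1 − n_h/N_h) s_h²/n_h, with W_h = N_h/N and N = 4850:
  stratum 1: (1700/4850)²·(1 − 75/1700)·205.35²/75 = 66.0309
  stratum 2: (1300/4850)²·(1 − 144/1300)·185.17²/144 = 15.2124
  stratum 3: (1850/4850)²·(1 − 137/1850)·171.30²/137 = 28.8562
V̂(ȳ_st) = 110.099
SE(ȳ_st) = √110.099 = 10.4928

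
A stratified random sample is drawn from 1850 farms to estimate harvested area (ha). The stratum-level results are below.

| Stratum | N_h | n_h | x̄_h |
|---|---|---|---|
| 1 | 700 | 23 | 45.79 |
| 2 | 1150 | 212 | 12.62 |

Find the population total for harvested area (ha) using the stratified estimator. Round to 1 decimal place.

τ̂_st ≈ 46566.0

τ̂_st = Σ N_h x̄_h = 700·45.79 + 1150·12.62 = 46566.0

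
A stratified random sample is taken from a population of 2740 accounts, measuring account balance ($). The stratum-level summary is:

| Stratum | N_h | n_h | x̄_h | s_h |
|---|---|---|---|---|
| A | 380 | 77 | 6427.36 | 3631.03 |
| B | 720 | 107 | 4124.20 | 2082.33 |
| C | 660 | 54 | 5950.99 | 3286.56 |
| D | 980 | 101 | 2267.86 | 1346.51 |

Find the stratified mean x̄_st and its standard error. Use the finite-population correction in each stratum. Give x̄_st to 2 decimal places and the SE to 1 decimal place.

x̄_st ≈ 4219.70, SE ≈ 133.1

x̄_st = Σ W_h x̄_h = (380·6427.36 + 720·4124.20 + 660·5950.99 + 980·2267.86)/2740 = 4219.69964
V̂(x̄_st) = Σ W_h² (1 − n_h/N_h) s_h²/n_h, with W_h = N_h/N and N = 2740:
  stratum A: (380/2740)²·(1 − 77/380)·3631.03²/77 = 2626
  stratum B: (720/2740)²·(1 − 107/720)·2082.33²/107 = 2382.36
  stratum C: (660/2740)²·(1 − 54/660)·3286.56²/54 = 10656.3
  stratum D: (980/2740)²·(1 − 101/980)·1346.51²/101 = 2059.74
V̂(x̄_st) = 17724.4
SE(x̄_st) = √17724.4 = 133.133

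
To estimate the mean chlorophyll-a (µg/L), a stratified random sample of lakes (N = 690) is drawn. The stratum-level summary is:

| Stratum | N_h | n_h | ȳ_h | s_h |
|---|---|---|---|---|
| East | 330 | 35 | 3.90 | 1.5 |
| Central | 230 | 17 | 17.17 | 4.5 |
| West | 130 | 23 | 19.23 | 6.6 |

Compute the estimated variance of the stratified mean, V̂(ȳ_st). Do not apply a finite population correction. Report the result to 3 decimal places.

V̂(ȳ_st) ≈ 0.214

V̂(ȳ_st) = Σ W_h² s_h²/n_h, with W_h = N_h/N and N = 690:
  stratum East: (330/690)²·1.5²/35 = 0.0147043
  stratum Central: (230/690)²·4.5²/17 = 0.132353
  stratum West: (130/690)²·6.6²/23 = 0.0672277
V̂(ȳ_st) = 0.214285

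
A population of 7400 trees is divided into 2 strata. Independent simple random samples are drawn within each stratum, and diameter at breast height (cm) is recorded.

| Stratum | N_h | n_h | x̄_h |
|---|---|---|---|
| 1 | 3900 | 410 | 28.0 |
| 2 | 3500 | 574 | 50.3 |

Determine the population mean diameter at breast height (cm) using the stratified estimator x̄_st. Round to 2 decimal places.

x̄_st ≈ 38.55

N = Σ N_h = 7400. Stratum weights W_h = N_h/N.
x̄_st = (3900·28.0 + 3500·50.3) / 7400 = 38.5473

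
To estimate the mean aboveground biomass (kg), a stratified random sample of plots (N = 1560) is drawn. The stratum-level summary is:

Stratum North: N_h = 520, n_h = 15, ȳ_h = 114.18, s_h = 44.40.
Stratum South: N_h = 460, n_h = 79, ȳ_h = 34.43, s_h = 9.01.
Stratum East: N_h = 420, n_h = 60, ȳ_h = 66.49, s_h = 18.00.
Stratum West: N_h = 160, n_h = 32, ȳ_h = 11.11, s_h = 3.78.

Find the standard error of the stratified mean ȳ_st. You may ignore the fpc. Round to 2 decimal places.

V̂(ȳ_st) = Σ W_h² s_h²/n_h, with W_h = N_h/N and N = 1560:
  stratum North: (520/1560)²·44.40²/15 = 14.6027
  stratum South: (460/1560)²·9.01²/79 = 0.0893488
  stratum East: (420/1560)²·18.00²/60 = 0.39142
  stratum West: (160/1560)²·3.78²/32 = 0.00469704
V̂(ȳ_st) = 15.0881
SE(ȳ_st) = √15.0881 = 3.88434

SE(ȳ_st) ≈ 3.88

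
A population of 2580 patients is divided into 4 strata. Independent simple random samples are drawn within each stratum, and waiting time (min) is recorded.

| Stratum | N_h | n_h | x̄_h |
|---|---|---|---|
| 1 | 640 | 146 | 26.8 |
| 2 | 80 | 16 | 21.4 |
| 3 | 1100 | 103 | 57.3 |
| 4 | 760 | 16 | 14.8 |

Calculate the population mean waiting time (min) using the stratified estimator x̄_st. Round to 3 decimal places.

N = Σ N_h = 2580. Stratum weights W_h = N_h/N.
x̄_st = (640·26.8 + 80·21.4 + 1100·57.3 + 760·14.8) / 2580 = 36.10155

x̄_st ≈ 36.102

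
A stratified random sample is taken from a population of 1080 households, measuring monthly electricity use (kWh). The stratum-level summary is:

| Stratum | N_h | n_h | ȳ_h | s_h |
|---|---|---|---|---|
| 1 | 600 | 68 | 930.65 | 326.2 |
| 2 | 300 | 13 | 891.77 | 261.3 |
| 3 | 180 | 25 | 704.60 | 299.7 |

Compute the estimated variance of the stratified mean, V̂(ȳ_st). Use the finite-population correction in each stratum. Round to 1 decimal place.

V̂(ȳ_st) ≈ 901.9

V̂(ȳ_st) = Σ W_h² (1 − n_h/N_h) s_h²/n_h, with W_h = N_h/N and N = 1080:
  stratum 1: (600/1080)²·(1 − 68/600)·326.2²/68 = 428.227
  stratum 2: (300/1080)²·(1 − 13/300)·261.3²/13 = 387.696
  stratum 3: (180/1080)²·(1 − 25/180)·299.7²/25 = 85.939
V̂(ȳ_st) = 901.862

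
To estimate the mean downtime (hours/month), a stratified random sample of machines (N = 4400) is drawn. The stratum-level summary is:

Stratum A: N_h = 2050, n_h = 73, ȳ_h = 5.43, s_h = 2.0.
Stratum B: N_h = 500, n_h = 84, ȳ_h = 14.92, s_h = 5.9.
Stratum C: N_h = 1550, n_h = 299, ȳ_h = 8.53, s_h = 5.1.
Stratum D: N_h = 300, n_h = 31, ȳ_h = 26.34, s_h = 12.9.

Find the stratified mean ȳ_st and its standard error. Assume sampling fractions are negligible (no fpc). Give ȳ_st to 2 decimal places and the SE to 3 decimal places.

ȳ_st ≈ 9.03, SE ≈ 0.230

ȳ_st = Σ W_h ȳ_h = (2050·5.43 + 500·14.92 + 1550·8.53 + 300·26.34)/4400 = 9.02614
V̂(ȳ_st) = Σ W_h² s_h²/n_h, with W_h = N_h/N and N = 4400:
  stratum A: (2050/4400)²·2.0²/73 = 0.0118943
  stratum B: (500/4400)²·5.9²/84 = 0.0053513
  stratum C: (1550/4400)²·5.1²/299 = 0.0107951
  stratum D: (300/4400)²·12.9²/31 = 0.0249548
V̂(ȳ_st) = 0.0529956
SE(ȳ_st) = √0.0529956 = 0.230208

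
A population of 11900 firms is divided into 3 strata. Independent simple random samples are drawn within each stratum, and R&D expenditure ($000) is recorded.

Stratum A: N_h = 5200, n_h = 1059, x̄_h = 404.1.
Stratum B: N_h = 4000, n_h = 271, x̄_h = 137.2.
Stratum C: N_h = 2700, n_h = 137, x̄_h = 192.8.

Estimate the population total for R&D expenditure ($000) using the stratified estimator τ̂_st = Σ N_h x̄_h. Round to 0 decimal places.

τ̂_st = Σ N_h x̄_h = 5200·404.1 + 4000·137.2 + 2700·192.8 = 3170680

τ̂_st ≈ 3170680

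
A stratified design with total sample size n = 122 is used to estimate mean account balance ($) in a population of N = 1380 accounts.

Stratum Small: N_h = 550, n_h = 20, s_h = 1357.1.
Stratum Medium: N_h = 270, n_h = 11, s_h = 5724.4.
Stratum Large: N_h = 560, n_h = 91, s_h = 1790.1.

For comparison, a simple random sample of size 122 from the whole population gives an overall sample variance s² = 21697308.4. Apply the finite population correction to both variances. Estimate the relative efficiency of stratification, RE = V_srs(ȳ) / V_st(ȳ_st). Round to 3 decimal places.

RE ≈ 1.263

V̂(ȳ_st) = Σ W_h² (1 − n_h/N_h) s_h²/n_h, with W_h = N_h/N and N = 1380:
  stratum Small: (550/1380)²·(1 − 20/550)·1357.1²/20 = 14095.3
  stratum Medium: (270/1380)²·(1 − 11/270)·5724.4²/11 = 109389
  stratum Large: (560/1380)²·(1 − 91/560)·1790.1²/91 = 4856.42
V_st = 128340
V_srs = (1 − 122/1380)·21697308.4/122 = 162124
Relative efficiency = V_srs / V_st = 162124/128340 = 1.2632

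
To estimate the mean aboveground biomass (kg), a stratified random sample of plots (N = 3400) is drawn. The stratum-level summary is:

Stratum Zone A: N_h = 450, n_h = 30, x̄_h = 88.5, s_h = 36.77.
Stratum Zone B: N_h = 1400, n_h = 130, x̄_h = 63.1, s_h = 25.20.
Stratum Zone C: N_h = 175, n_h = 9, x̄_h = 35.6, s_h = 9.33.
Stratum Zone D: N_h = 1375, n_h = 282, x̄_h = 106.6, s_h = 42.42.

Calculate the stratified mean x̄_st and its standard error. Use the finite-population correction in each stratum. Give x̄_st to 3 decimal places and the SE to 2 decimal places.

x̄_st ≈ 82.638, SE ≈ 1.53

x̄_st = Σ W_h x̄_h = (450·88.5 + 1400·63.1 + 175·35.6 + 1375·106.6)/3400 = 82.63824
V̂(x̄_st) = Σ W_h² (1 − n_h/N_h) s_h²/n_h, with W_h = N_h/N and N = 3400:
  stratum Zone A: (450/3400)²·(1 − 30/450)·36.77²/30 = 0.736835
  stratum Zone B: (1400/3400)²·(1 − 130/1400)·25.20²/130 = 0.751332
  stratum Zone C: (175/3400)²·(1 − 9/175)·9.33²/9 = 0.0243058
  stratum Zone D: (1375/3400)²·(1 − 282/1375)·42.42²/282 = 0.829578
V̂(x̄_st) = 2.34205
SE(x̄_st) = √2.34205 = 1.53038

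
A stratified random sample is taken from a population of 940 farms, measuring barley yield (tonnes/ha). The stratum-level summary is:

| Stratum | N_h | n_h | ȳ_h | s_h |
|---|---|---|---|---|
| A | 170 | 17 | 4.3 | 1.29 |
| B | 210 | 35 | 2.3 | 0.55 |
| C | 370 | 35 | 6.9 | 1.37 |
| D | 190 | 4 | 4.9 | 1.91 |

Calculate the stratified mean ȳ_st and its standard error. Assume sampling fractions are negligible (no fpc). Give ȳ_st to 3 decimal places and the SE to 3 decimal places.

ȳ_st ≈ 4.998, SE ≈ 0.222

ȳ_st = Σ W_h ȳ_h = (170·4.3 + 210·2.3 + 370·6.9 + 190·4.9)/940 = 4.99787
V̂(ȳ_st) = Σ W_h² s_h²/n_h, with W_h = N_h/N and N = 940:
  stratum A: (170/940)²·1.29²/17 = 0.00320164
  stratum B: (210/940)²·0.55²/35 = 0.00043136
  stratum C: (370/940)²·1.37²/35 = 0.00830847
  stratum D: (190/940)²·1.91²/4 = 0.0372613
V̂(ȳ_st) = 0.0492028
SE(ȳ_st) = √0.0492028 = 0.221817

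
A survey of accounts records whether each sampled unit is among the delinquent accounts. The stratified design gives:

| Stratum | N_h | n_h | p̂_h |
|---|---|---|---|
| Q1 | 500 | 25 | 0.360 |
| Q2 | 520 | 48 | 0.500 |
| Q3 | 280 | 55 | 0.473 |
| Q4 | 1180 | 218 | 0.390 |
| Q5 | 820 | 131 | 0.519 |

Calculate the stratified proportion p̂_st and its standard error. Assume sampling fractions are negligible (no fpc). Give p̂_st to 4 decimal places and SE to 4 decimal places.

N = 3300; stratum weights W_h = N_h/N.
p̂_st = Σ W_h p̂_h = (500·0.360 + 520·0.500 + 280·0.473 + 1180·0.390 + 820·0.519)/3300 = 0.44188
V̂(p̂_st) = Σ W_h² p̂_h(1−p̂_h)/(n_h−1):
  stratum Q1: (500/3300)²·0.360·0.640/24 = 0.000220386
  stratum Q2: (520/3300)²·0.500·0.500/47 = 0.000132075
  stratum Q3: (280/3300)²·0.473·0.527/54 = 3.32327e-05
  stratum Q4: (1180/3300)²·0.390·0.610/217 = 0.000140175
  stratum Q5: (820/3300)²·0.519·0.481/130 = 0.000118568
V̂(p̂_st) = 0.000644437; SE = √V̂ = 0.0253858

p̂_st ≈ 0.4419, SE ≈ 0.0254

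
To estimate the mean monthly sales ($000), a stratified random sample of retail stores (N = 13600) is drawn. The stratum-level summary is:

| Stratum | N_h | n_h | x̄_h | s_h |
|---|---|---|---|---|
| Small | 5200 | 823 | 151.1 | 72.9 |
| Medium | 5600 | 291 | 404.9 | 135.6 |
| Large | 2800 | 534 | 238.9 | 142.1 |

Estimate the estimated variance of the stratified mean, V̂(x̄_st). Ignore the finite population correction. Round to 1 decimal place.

V̂(x̄_st) = Σ W_h² s_h²/n_h, with W_h = N_h/N and N = 13600:
  stratum Small: (5200/13600)²·72.9²/823 = 0.944026
  stratum Medium: (5600/13600)²·135.6²/291 = 10.7133
  stratum Large: (2800/13600)²·142.1²/534 = 1.60282
V̂(x̄_st) = 13.2602

V̂(x̄_st) ≈ 13.3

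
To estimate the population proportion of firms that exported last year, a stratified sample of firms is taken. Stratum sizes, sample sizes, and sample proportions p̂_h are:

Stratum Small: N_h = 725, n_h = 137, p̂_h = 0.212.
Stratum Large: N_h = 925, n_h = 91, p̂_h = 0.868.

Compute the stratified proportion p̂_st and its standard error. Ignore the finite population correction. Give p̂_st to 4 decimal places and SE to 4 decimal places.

p̂_st ≈ 0.5798, SE ≈ 0.0252

N = 1650; stratum weights W_h = N_h/N.
p̂_st = Σ W_h p̂_h = (725·0.212 + 925·0.868)/1650 = 0.57976
V̂(p̂_st) = Σ W_h² p̂_h(1−p̂_h)/(n_h−1):
  stratum Small: (725/1650)²·0.212·0.788/136 = 0.000237154
  stratum Large: (925/1650)²·0.868·0.132/90 = 0.000400098
V̂(p̂_st) = 0.000637253; SE = √V̂ = 0.0252439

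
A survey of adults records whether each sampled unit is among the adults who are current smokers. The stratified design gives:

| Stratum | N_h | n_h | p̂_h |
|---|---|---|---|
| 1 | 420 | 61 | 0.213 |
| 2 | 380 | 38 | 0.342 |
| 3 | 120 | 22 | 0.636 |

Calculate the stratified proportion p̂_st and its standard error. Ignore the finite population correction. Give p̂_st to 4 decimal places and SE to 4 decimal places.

p̂_st ≈ 0.3215, SE ≈ 0.0425

N = 920; stratum weights W_h = N_h/N.
p̂_st = Σ W_h p̂_h = (420·0.213 + 380·0.342 + 120·0.636)/920 = 0.32146
V̂(p̂_st) = Σ W_h² p̂_h(1−p̂_h)/(n_h−1):
  stratum 1: (420/920)²·0.213·0.787/60 = 0.000582272
  stratum 2: (380/920)²·0.342·0.658/37 = 0.00103763
  stratum 3: (120/920)²·0.636·0.364/21 = 0.000187554
V̂(p̂_st) = 0.00180745; SE = √V̂ = 0.0425142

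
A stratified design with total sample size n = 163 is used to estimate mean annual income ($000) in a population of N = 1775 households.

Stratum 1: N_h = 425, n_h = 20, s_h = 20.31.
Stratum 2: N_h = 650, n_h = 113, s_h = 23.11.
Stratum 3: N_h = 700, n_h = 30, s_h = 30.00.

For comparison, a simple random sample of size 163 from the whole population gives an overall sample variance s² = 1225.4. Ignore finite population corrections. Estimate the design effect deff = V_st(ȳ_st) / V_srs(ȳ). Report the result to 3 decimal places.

V̂(ȳ_st) = Σ W_h² s_h²/n_h, with W_h = N_h/N and N = 1775:
  stratum 1: (425/1775)²·20.31²/20 = 1.18242
  stratum 2: (650/1775)²·23.11²/113 = 0.633799
  stratum 3: (700/1775)²·30.00²/30 = 4.66574
V_st = 6.48196
V_srs = s²/n = 1225.4/163 = 7.51779
deff = V_st / V_srs = 6.48196/7.51779 = 0.8622

deff ≈ 0.862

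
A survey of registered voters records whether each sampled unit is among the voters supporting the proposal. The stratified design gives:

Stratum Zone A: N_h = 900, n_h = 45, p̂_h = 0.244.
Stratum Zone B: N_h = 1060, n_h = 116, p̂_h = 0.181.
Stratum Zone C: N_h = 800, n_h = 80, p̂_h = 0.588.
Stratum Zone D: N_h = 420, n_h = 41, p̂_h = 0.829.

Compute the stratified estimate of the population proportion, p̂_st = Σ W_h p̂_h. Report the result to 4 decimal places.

N = 3180; stratum weights W_h = N_h/N.
p̂_st = Σ W_h p̂_h = (900·0.244 + 1060·0.181 + 800·0.588 + 420·0.829)/3180 = 0.38681

p̂_st ≈ 0.3868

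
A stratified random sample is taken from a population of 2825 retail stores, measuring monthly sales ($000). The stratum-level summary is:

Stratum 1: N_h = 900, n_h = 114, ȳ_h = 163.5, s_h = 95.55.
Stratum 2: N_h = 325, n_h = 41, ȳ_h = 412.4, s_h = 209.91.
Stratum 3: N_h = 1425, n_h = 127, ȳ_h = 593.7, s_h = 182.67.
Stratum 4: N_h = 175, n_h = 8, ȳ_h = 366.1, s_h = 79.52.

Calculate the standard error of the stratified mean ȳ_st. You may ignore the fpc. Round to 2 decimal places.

SE(ȳ_st) ≈ 9.60

V̂(ȳ_st) = Σ W_h² s_h²/n_h, with W_h = N_h/N and N = 2825:
  stratum 1: (900/2825)²·95.55²/114 = 8.12839
  stratum 2: (325/2825)²·209.91²/41 = 14.2237
  stratum 3: (1425/2825)²·182.67²/127 = 66.8534
  stratum 4: (175/2825)²·79.52²/8 = 3.03321
V̂(ȳ_st) = 92.2387
SE(ȳ_st) = √92.2387 = 9.6041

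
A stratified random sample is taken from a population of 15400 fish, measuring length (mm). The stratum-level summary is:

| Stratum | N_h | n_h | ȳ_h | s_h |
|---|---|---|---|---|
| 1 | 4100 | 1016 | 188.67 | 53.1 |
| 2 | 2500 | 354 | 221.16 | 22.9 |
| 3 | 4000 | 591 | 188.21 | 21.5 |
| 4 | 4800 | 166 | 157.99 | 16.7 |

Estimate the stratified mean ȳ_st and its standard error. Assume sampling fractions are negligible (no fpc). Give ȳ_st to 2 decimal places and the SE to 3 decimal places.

ȳ_st ≈ 184.26, SE ≈ 0.672

ȳ_st = Σ W_h ȳ_h = (4100·188.67 + 2500·221.16 + 4000·188.21 + 4800·157.99)/15400 = 184.26227
V̂(ȳ_st) = Σ W_h² s_h²/n_h, with W_h = N_h/N and N = 15400:
  stratum 1: (4100/15400)²·53.1²/1016 = 0.196708
  stratum 2: (2500/15400)²·22.9²/354 = 0.0390397
  stratum 3: (4000/15400)²·21.5²/591 = 0.0527677
  stratum 4: (4800/15400)²·16.7²/166 = 0.163217
V̂(ȳ_st) = 0.451732
SE(ȳ_st) = √0.451732 = 0.67211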